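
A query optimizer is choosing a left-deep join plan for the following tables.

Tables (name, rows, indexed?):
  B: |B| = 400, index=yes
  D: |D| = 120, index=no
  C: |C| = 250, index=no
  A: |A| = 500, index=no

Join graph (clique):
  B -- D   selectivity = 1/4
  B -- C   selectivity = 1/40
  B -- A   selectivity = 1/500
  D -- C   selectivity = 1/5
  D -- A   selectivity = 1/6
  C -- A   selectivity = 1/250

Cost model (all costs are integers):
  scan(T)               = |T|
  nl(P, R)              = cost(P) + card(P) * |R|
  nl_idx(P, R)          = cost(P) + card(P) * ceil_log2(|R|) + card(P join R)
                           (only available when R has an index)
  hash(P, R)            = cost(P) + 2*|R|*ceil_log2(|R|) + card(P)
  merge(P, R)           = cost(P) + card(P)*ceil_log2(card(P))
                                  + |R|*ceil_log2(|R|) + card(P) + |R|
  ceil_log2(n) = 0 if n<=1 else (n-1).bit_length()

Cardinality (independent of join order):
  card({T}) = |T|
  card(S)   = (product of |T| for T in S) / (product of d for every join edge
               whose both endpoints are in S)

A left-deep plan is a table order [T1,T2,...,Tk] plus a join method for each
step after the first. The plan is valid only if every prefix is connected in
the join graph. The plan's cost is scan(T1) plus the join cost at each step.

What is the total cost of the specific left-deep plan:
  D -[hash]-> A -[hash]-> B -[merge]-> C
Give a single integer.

52690

step 1: scan D: cost=120, card=120
step 2: join A via hash
    card(P join A) = 120*500/(6) = 10000
    cost = 120 + 2*500*9 + 120 = 9240
step 3: join B via hash
    card(P join B) = 10000*400/(4*500) = 2000
    cost = 9240 + 2*400*9 + 10000 = 26440
step 4: join C via merge
    card(P join C) = 2000*250/(40*5*250) = 10
    cost = 26440 + 2000*11 + 250*8 + 2000 + 250 = 52690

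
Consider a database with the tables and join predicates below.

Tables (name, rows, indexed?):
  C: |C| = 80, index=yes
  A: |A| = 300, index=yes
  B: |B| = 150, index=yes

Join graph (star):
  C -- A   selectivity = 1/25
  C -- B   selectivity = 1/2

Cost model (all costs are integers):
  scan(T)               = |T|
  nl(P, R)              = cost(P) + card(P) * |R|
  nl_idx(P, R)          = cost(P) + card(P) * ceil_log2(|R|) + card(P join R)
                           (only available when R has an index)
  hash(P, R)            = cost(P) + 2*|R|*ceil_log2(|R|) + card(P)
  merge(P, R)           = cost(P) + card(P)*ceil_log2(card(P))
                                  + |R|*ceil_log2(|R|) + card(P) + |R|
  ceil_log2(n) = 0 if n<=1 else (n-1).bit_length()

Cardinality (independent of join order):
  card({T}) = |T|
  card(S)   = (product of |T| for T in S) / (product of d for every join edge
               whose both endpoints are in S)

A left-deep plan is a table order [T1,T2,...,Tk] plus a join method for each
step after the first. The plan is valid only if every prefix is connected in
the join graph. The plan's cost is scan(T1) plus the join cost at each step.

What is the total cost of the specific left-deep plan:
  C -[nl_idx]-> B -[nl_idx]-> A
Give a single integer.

132720

step 1: scan C: cost=80, card=80
step 2: join B via nl_idx
    card(P join B) = 80*150/(2) = 6000
    cost = 80 + 80*8 + 6000 = 6720
step 3: join A via nl_idx
    card(P join A) = 6000*300/(25) = 72000
    cost = 6720 + 6000*9 + 72000 = 132720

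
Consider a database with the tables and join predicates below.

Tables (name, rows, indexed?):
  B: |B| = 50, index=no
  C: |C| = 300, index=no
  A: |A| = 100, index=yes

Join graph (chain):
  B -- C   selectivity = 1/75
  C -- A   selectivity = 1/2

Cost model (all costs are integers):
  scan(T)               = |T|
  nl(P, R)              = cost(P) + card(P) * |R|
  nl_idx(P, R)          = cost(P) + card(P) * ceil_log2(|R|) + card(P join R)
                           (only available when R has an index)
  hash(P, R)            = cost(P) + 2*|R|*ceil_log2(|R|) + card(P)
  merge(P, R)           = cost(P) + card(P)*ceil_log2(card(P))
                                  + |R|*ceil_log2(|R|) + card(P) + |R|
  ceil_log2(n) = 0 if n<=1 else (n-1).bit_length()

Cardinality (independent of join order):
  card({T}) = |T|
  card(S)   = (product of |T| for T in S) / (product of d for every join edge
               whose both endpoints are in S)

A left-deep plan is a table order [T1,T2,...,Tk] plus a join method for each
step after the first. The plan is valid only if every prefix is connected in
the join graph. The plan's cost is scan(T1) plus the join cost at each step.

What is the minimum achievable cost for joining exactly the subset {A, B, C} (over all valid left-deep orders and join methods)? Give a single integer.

Selinger DP over subsets of {A,B,C}:
  {B}: scan cost=50, card=50
  {C}: scan cost=300, card=300
  {A}: scan cost=100, card=100
  {BC}: card=200; try (B,hash)→1200, (C,merge)→3400, (B,merge)→3650, (C,hash)→5500, (C,nl)→15050, (B,nl)→15300; best=1200 via (B,hash)
  {AC}: card=15000; try (A,hash)→2000, (C,merge)→3900, (A,merge)→4100, (C,hash)→5600, (A,nl_idx)→17400, (C,nl)→30100 …(+1); best=2000 via (A,hash)
  {ABC}: card=10000; try (A,hash)→2800, (A,merge)→3800, (A,nl_idx)→12600, (B,hash)→17600, (A,nl)→21200, (B,merge)→227350 …(+1); best=2800 via (A,hash)

2800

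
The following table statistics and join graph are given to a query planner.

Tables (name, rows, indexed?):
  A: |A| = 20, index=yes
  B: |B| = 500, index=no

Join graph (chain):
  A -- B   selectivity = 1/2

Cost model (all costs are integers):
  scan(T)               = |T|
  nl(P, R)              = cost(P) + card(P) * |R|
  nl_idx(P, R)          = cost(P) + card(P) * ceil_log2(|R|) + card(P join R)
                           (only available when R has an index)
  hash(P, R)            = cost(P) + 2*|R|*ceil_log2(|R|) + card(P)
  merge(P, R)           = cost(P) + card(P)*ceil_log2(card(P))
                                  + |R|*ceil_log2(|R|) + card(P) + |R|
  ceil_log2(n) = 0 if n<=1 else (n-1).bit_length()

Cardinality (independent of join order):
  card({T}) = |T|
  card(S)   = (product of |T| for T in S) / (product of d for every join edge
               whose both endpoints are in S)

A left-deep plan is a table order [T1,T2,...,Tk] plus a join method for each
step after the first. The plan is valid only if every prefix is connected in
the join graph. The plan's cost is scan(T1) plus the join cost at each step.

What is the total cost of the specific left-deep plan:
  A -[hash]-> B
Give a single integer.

9040

step 1: scan A: cost=20, card=20
step 2: join B via hash
    card(P join B) = 20*500/(2) = 5000
    cost = 20 + 2*500*9 + 20 = 9040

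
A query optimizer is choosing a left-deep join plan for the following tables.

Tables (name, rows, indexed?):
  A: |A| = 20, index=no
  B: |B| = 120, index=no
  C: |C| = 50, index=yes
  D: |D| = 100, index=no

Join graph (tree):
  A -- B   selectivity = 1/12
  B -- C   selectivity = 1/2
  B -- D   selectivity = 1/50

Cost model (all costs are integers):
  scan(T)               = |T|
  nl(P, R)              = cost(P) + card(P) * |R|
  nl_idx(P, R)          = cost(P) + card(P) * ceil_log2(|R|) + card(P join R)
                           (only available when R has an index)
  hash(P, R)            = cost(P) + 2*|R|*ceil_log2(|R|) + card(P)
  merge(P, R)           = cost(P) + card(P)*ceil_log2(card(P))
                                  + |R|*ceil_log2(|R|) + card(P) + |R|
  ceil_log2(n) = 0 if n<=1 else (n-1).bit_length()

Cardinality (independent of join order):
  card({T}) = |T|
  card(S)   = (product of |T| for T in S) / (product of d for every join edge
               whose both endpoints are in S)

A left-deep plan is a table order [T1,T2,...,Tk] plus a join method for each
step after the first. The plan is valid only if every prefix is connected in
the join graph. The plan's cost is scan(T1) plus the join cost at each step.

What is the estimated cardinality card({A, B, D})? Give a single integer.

Tables in S: A(20), B(120), D(100)
Edges inside S: A-B(d=12), B-D(d=50)
numerator = 20 * 120 * 100 = 240000
denominator = 12 * 50 = 600
card(S) = 240000 / 600 = 400

400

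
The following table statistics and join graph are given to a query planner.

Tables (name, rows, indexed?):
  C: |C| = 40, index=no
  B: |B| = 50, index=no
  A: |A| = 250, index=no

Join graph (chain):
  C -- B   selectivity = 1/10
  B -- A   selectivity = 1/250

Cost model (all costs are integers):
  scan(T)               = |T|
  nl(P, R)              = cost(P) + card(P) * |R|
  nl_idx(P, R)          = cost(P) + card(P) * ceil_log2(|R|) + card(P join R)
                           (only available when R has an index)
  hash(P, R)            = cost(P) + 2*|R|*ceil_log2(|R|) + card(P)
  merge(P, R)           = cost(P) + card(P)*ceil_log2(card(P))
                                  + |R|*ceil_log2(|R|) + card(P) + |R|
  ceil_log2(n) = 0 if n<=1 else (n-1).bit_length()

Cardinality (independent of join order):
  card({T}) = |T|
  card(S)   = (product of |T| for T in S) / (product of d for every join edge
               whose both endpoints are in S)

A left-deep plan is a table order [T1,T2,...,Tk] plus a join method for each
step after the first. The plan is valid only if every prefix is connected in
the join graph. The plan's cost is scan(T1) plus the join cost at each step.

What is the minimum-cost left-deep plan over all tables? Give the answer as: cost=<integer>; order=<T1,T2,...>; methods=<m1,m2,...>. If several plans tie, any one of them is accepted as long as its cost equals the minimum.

cost=1630; order=A,B,C; methods=hash,hash

Selinger DP (subsets sized 1..n):
  {C}: scan cost=40, card=40
  {B}: scan cost=50, card=50
  {A}: scan cost=250, card=250
  {BC}: card=200; try (C,hash)→580, (B,merge)→670, (C,merge)→680, (B,hash)→680, (B,nl)→2040, (C,nl)→2050; best=580 via (C,hash)
  {AB}: card=50; try (B,hash)→1100, (A,merge)→2650, (B,merge)→2850, (A,hash)→4100, (A,nl)→12550, (B,nl)→12750; best=1100 via (B,hash)
  {ABC}: card=200; try (C,hash)→1630, (C,merge)→1730, (C,nl)→3100, (A,merge)→4630, (A,hash)→4780, (A,nl)→50580; best=1630 via (C,hash)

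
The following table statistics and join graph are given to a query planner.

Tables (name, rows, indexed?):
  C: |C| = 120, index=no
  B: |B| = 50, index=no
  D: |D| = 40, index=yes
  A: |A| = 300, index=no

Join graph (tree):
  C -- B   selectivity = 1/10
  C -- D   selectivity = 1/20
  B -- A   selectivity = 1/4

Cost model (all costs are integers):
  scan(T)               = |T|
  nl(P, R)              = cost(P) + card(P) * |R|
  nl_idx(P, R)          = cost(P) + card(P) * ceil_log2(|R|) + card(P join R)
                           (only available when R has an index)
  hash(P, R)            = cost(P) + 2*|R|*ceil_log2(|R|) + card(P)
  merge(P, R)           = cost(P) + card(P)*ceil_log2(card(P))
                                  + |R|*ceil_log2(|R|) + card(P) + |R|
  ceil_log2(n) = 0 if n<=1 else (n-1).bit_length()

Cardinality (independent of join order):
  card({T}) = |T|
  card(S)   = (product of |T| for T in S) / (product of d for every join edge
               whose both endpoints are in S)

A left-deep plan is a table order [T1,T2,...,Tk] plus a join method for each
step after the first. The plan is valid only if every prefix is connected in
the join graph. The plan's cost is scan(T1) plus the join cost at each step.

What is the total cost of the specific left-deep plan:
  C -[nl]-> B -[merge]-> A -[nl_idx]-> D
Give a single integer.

375720

step 1: scan C: cost=120, card=120
step 2: join B via nl
    card(P join B) = 120*50/(10) = 600
    cost = 120 + 120*50 = 6120
step 3: join A via merge
    card(P join A) = 600*300/(4) = 45000
    cost = 6120 + 600*10 + 300*9 + 600 + 300 = 15720
step 4: join D via nl_idx
    card(P join D) = 45000*40/(20) = 90000
    cost = 15720 + 45000*6 + 90000 = 375720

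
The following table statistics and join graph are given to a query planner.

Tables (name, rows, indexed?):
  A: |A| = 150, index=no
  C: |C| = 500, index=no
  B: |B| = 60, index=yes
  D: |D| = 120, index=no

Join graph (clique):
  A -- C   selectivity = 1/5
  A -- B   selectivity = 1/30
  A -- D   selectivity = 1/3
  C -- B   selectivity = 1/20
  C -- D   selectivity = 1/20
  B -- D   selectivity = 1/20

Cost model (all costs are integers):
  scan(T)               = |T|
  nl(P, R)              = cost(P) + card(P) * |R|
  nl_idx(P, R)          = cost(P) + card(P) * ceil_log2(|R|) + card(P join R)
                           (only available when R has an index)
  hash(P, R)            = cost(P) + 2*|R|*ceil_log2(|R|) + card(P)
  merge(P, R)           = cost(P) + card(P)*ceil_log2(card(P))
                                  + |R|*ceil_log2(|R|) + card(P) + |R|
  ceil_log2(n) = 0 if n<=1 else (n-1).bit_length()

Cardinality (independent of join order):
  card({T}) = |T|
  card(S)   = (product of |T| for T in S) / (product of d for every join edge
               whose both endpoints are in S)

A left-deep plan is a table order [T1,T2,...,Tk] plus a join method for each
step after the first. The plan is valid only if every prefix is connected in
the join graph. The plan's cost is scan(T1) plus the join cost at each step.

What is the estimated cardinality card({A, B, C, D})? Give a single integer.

Tables in S: A(150), B(60), C(500), D(120)
Edges inside S: A-C(d=5), A-B(d=30), A-D(d=3), C-B(d=20), C-D(d=20), B-D(d=20)
numerator = 150 * 60 * 500 * 120 = 540000000
denominator = 5 * 30 * 3 * 20 * 20 * 20 = 3600000
card(S) = 540000000 / 3600000 = 150

150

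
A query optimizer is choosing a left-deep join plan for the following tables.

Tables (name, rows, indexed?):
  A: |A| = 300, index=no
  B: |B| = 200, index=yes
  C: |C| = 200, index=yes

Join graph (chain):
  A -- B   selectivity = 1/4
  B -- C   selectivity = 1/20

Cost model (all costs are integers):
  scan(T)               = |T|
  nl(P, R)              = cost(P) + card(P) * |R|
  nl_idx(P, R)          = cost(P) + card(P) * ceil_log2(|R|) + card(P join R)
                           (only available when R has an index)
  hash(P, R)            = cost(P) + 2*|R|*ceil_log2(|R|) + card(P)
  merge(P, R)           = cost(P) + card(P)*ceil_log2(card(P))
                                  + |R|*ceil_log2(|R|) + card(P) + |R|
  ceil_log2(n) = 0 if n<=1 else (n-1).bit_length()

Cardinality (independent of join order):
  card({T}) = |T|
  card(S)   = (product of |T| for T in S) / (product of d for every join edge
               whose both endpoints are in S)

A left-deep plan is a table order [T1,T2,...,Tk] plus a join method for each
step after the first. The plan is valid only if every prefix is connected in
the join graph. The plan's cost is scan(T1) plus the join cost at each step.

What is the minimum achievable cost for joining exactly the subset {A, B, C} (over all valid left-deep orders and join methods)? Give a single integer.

11000

Selinger DP over subsets of {A,B,C}:
  {A}: scan cost=300, card=300
  {B}: scan cost=200, card=200
  {C}: scan cost=200, card=200
  {AB}: card=15000; try (B,hash)→3800, (A,merge)→5000, (B,merge)→5100, (A,hash)→5800, (B,nl_idx)→17700, (A,nl)→60200 …(+1); best=3800 via (B,hash)
  {BC}: card=2000; try (C,hash)→3600, (B,hash)→3600, (C,merge)→3800, (C,nl_idx)→3800, (B,merge)→3800, (B,nl_idx)→3800 …(+2); best=3600 via (C,hash)
  {ABC}: card=150000; try (A,hash)→11000, (C,hash)→22000, (A,merge)→30600, (C,merge)→230600, (C,nl_idx)→273800, (A,nl)→603600 …(+1); best=11000 via (A,hash)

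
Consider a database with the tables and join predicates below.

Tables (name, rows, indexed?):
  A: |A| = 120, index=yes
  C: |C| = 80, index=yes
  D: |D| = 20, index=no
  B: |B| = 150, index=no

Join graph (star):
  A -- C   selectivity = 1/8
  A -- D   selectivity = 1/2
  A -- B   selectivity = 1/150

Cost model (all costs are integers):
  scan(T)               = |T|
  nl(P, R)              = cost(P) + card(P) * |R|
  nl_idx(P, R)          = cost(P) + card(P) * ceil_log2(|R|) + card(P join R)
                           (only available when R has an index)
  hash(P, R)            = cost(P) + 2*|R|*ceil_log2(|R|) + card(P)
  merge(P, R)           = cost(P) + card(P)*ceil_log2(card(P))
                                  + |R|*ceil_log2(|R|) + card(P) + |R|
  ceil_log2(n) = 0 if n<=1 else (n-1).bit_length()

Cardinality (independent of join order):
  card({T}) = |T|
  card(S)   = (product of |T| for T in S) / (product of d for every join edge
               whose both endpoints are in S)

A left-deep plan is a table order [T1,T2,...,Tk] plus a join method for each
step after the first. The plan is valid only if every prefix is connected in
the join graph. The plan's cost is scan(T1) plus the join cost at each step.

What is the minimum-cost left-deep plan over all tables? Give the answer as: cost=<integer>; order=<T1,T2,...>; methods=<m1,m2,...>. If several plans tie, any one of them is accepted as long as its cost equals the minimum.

Selinger DP (subsets sized 1..n):
  {A}: scan cost=120, card=120
  {C}: scan cost=80, card=80
  {D}: scan cost=20, card=20
  {B}: scan cost=150, card=150
  {AC}: card=1200; try (C,hash)→1360, (A,merge)→1680, (C,merge)→1720, (A,hash)→1840, (A,nl_idx)→1840, (C,nl_idx)→2160 …(+2); best=1360 via (C,hash)
  {AD}: card=1200; try (D,hash)→440, (A,merge)→1100, (D,merge)→1200, (A,nl_idx)→1360, (A,hash)→1720, (A,nl)→2420 …(+1); best=440 via (D,hash)
  {AB}: card=120; try (A,nl_idx)→1320, (A,hash)→1980, (B,merge)→2430, (A,merge)→2460, (B,hash)→2640, (B,nl)→18120 …(+1); best=1320 via (A,nl_idx)
  {ACD}: card=12000; try (D,hash)→2760, (C,hash)→2760, (C,merge)→15480, (D,merge)→15880, (C,nl_idx)→20840, (D,nl)→25360 …(+1); best=2760 via (D,hash)
  {ABC}: card=1200; try (C,hash)→2560, (C,merge)→2920, (C,nl_idx)→3360, (B,hash)→4960, (C,nl)→10920, (B,merge)→17110 …(+1); best=2560 via (C,hash)
  {ABD}: card=1200; try (D,hash)→1640, (D,merge)→2400, (D,nl)→3720, (B,hash)→4040, (B,merge)→16190, (B,nl)→180440; best=1640 via (D,hash)
  {ABCD}: card=12000; try (D,hash)→3960, (C,hash)→3960, (C,merge)→16680, (D,merge)→17080, (B,hash)→17160, (C,nl_idx)→22040 …(+4); best=3960 via (D,hash)

cost=3960; order=B,A,C,D; methods=nl_idx,hash,hash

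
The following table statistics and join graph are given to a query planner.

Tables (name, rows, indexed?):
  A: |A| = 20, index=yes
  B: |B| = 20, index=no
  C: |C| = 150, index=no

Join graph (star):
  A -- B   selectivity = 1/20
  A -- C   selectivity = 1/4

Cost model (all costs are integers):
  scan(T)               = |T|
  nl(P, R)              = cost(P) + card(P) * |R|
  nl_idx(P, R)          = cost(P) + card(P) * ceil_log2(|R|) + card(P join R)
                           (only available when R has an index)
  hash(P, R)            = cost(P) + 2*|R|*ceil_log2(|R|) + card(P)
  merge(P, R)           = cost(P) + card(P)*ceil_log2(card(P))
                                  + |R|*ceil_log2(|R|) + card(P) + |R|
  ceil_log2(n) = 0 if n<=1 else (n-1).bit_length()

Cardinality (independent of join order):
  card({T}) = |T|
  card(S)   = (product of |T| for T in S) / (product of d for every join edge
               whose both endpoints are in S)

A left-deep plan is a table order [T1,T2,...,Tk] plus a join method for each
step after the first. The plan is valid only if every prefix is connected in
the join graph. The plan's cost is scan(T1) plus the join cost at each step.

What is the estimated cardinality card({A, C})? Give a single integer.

750

Tables in S: A(20), C(150)
Edges inside S: A-C(d=4)
numerator = 20 * 150 = 3000
denominator = 4 = 4
card(S) = 3000 / 4 = 750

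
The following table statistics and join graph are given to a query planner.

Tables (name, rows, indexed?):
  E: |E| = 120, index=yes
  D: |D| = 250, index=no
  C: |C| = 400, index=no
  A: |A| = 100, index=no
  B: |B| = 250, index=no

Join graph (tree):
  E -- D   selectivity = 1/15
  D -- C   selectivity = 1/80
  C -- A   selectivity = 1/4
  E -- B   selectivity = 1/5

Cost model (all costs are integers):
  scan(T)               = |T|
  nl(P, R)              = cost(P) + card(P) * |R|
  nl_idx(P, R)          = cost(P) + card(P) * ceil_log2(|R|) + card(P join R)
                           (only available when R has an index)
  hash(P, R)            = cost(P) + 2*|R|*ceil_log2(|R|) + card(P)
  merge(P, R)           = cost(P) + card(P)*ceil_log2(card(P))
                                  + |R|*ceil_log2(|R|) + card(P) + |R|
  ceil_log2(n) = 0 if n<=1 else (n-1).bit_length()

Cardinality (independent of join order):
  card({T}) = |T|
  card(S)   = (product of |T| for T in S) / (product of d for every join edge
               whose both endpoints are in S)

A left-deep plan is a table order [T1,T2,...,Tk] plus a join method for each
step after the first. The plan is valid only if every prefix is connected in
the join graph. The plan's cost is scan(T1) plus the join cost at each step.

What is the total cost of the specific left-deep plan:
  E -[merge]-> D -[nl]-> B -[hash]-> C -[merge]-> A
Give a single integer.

10611330

step 1: scan E: cost=120, card=120
step 2: join D via merge
    card(P join D) = 120*250/(15) = 2000
    cost = 120 + 120*7 + 250*8 + 120 + 250 = 3330
step 3: join B via nl
    card(P join B) = 2000*250/(5) = 100000
    cost = 3330 + 2000*250 = 503330
step 4: join C via hash
    card(P join C) = 100000*400/(80) = 500000
    cost = 503330 + 2*400*9 + 100000 = 610530
step 5: join A via merge
    card(P join A) = 500000*100/(4) = 12500000
    cost = 610530 + 500000*19 + 100*7 + 500000 + 100 = 10611330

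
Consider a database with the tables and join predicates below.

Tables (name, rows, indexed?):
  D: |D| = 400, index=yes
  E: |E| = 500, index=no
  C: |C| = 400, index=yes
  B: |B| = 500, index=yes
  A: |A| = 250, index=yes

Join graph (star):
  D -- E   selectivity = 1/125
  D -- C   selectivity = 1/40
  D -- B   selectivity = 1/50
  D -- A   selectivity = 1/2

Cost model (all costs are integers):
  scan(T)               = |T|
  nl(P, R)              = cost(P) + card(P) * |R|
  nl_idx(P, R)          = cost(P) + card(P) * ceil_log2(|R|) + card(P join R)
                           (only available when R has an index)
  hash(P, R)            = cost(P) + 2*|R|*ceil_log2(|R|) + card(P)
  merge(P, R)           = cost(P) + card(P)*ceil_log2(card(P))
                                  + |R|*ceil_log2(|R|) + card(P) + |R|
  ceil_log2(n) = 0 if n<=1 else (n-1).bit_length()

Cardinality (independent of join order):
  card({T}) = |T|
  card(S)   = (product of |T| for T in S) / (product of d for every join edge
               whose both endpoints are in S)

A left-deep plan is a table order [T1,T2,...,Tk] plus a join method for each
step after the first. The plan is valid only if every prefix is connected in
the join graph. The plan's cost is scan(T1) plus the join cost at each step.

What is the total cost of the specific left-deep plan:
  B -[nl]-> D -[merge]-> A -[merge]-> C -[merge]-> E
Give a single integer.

130263750

step 1: scan B: cost=500, card=500
step 2: join D via nl
    card(P join D) = 500*400/(50) = 4000
    cost = 500 + 500*400 = 200500
step 3: join A via merge
    card(P join A) = 4000*250/(2) = 500000
    cost = 200500 + 4000*12 + 250*8 + 4000 + 250 = 254750
step 4: join C via merge
    card(P join C) = 500000*400/(40) = 5000000
    cost = 254750 + 500000*19 + 400*9 + 500000 + 400 = 10258750
step 5: join E via merge
    card(P join E) = 5000000*500/(125) = 20000000
    cost = 10258750 + 5000000*23 + 500*9 + 5000000 + 500 = 130263750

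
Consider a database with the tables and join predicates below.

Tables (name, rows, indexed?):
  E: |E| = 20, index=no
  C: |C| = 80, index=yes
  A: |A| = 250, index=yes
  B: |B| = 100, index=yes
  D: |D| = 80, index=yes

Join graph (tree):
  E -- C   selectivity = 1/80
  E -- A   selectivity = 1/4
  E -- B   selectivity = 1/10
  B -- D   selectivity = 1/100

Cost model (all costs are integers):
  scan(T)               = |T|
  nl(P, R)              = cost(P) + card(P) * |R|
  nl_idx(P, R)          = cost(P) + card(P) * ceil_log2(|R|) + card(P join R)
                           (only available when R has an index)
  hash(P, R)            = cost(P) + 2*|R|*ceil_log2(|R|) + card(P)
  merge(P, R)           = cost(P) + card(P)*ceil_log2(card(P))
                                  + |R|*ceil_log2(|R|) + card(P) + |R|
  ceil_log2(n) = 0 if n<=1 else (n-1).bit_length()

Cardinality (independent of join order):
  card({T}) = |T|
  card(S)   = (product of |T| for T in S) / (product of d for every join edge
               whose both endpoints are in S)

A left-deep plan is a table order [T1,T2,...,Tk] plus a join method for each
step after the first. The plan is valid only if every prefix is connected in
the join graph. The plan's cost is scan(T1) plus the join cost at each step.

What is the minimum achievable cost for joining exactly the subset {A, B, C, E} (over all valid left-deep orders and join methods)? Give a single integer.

4240

Selinger DP over subsets of {A,B,C,E}:
  {E}: scan cost=20, card=20
  {C}: scan cost=80, card=80
  {A}: scan cost=250, card=250
  {B}: scan cost=100, card=100
  {CE}: card=20; try (C,nl_idx)→180, (E,hash)→360, (C,merge)→780, (E,merge)→840, (C,hash)→1160, (C,nl)→1620 …(+1); best=180 via (C,nl_idx)
  {AE}: card=1250; try (E,hash)→700, (A,nl_idx)→1430, (A,merge)→2390, (E,merge)→2620, (A,hash)→4040, (A,nl)→5020 …(+1); best=700 via (E,hash)
  {BE}: card=200; try (B,nl_idx)→360, (E,hash)→400, (B,merge)→940, (E,merge)→1020, (B,hash)→1440, (B,nl)→2020 …(+1); best=360 via (B,nl_idx)
  {ACE}: card=1250; try (A,nl_idx)→1590, (A,merge)→2550, (C,hash)→3070, (A,hash)→4200, (A,nl)→5180, (C,nl_idx)→10700 …(+2); best=1590 via (A,nl_idx)
  {BCE}: card=200; try (B,nl_idx)→520, (B,merge)→1100, (B,hash)→1600, (C,hash)→1680, (C,nl_idx)→1960, (B,nl)→2180 …(+2); best=520 via (B,nl_idx)
  {ABE}: card=12500; try (B,hash)→3350, (A,merge)→4410, (A,hash)→4560, (A,nl_idx)→14460, (B,merge)→16500, (B,nl_idx)→21950 …(+2); best=3350 via (B,hash)
  {ABCE}: card=12500; try (B,hash)→4240, (A,merge)→4570, (A,hash)→4720, (A,nl_idx)→14620, (C,hash)→16970, (B,merge)→17390 …(+6); best=4240 via (B,hash)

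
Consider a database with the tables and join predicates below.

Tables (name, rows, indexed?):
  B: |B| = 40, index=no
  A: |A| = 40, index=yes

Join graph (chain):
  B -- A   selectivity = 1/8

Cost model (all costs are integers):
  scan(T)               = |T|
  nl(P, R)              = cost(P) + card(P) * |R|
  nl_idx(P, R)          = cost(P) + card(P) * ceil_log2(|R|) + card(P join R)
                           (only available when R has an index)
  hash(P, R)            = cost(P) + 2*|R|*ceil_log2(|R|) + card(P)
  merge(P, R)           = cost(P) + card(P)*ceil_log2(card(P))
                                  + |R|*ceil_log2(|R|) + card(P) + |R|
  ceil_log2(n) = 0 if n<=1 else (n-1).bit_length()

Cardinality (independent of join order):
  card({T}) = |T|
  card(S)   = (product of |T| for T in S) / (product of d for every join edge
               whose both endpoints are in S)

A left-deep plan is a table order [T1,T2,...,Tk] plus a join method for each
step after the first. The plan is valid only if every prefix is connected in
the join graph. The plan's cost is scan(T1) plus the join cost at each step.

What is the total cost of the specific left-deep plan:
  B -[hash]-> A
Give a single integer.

step 1: scan B: cost=40, card=40
step 2: join A via hash
    card(P join A) = 40*40/(8) = 200
    cost = 40 + 2*40*6 + 40 = 560

560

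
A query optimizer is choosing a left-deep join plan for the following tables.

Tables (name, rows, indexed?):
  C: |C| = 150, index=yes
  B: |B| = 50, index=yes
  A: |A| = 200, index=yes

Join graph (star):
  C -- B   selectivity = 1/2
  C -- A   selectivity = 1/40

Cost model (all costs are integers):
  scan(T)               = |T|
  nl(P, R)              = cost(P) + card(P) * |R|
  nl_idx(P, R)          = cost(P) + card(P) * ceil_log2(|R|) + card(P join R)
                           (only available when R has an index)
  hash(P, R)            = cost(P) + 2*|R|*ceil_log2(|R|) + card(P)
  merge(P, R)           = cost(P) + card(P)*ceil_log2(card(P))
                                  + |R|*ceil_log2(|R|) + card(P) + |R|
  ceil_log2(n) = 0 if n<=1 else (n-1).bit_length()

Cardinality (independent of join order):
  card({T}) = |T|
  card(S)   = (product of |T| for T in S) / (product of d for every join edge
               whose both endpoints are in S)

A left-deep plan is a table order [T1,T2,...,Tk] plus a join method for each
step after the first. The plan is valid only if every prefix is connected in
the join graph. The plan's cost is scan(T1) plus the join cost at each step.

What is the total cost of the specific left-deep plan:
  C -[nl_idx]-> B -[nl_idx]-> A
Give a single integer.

step 1: scan C: cost=150, card=150
step 2: join B via nl_idx
    card(P join B) = 150*50/(2) = 3750
    cost = 150 + 150*6 + 3750 = 4800
step 3: join A via nl_idx
    card(P join A) = 3750*200/(40) = 18750
    cost = 4800 + 3750*8 + 18750 = 53550

53550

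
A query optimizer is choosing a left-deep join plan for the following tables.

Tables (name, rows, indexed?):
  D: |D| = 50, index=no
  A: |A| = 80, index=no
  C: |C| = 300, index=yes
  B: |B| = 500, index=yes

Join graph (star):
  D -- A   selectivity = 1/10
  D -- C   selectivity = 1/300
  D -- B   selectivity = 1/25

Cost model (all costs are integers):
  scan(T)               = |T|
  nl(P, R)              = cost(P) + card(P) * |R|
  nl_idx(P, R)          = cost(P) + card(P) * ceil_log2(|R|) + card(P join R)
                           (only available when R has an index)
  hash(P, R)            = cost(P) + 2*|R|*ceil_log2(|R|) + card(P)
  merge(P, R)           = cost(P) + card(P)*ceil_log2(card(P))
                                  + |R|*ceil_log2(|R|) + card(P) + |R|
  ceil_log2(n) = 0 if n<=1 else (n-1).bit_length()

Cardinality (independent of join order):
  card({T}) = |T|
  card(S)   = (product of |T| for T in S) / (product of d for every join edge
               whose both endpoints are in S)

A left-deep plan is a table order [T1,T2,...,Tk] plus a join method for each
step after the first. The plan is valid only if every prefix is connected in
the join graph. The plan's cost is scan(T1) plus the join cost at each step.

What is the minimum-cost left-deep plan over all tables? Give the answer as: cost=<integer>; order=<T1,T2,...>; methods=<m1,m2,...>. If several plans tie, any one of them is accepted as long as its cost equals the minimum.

cost=4120; order=D,C,B,A; methods=nl_idx,nl_idx,hash

Selinger DP (subsets sized 1..n):
  {D}: scan cost=50, card=50
  {A}: scan cost=80, card=80
  {C}: scan cost=300, card=300
  {B}: scan cost=500, card=500
  {AD}: card=400; try (D,hash)→760, (A,merge)→1040, (D,merge)→1070, (A,hash)→1220, (A,nl)→4050, (D,nl)→4080; best=760 via (D,hash)
  {CD}: card=50; try (C,nl_idx)→550, (D,hash)→1200, (C,merge)→3400, (D,merge)→3650, (C,hash)→5500, (C,nl)→15050 …(+1); best=550 via (C,nl_idx)
  {BD}: card=1000; try (B,nl_idx)→1500, (D,hash)→1600, (B,merge)→5400, (D,merge)→5850, (B,hash)→9100, (B,nl)→25050 …(+1); best=1500 via (B,nl_idx)
  {ACD}: card=400; try (A,merge)→1540, (A,hash)→1720, (A,nl)→4550, (C,nl_idx)→4760, (C,hash)→6560, (C,merge)→7760 …(+1); best=1540 via (A,merge)
  {ABD}: card=8000; try (A,hash)→3620, (B,merge)→9760, (B,hash)→10160, (B,nl_idx)→12360, (A,merge)→13140, (A,nl)→81500 …(+1); best=3620 via (A,hash)
  {BCD}: card=1000; try (B,nl_idx)→2000, (B,merge)→5900, (C,hash)→7900, (B,hash)→9600, (C,nl_idx)→11500, (C,merge)→15500 …(+2); best=2000 via (B,nl_idx)
  {ABCD}: card=8000; try (A,hash)→4120, (B,merge)→10540, (B,hash)→10940, (B,nl_idx)→13140, (A,merge)→13640, (C,hash)→17020 …(+5); best=4120 via (A,hash)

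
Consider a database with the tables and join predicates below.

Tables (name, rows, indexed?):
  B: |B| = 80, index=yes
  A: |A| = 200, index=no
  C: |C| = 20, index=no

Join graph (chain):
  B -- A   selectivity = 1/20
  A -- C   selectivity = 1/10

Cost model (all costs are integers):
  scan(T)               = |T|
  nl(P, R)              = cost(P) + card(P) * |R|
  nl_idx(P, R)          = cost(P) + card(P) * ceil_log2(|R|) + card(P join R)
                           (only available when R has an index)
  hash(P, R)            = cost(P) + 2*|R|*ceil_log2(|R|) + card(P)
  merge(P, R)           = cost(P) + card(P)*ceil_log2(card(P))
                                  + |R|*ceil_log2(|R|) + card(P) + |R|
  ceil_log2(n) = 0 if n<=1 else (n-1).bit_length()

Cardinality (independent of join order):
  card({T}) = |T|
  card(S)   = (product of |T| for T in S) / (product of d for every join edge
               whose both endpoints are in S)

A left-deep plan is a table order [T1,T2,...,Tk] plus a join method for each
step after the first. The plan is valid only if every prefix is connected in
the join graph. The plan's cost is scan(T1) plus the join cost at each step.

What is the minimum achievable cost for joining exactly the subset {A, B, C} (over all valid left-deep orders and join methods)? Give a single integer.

Selinger DP over subsets of {A,B,C}:
  {B}: scan cost=80, card=80
  {A}: scan cost=200, card=200
  {C}: scan cost=20, card=20
  {AB}: card=800; try (B,hash)→1520, (B,nl_idx)→2400, (A,merge)→2520, (B,merge)→2640, (A,hash)→3360, (A,nl)→16080 …(+1); best=1520 via (B,hash)
  {AC}: card=400; try (C,hash)→600, (A,merge)→1940, (C,merge)→2120, (A,hash)→3240, (A,nl)→4020, (C,nl)→4200; best=600 via (C,hash)
  {ABC}: card=1600; try (B,hash)→2120, (C,hash)→2520, (B,nl_idx)→5000, (B,merge)→5240, (C,merge)→10440, (C,nl)→17520 …(+1); best=2120 via (B,hash)

2120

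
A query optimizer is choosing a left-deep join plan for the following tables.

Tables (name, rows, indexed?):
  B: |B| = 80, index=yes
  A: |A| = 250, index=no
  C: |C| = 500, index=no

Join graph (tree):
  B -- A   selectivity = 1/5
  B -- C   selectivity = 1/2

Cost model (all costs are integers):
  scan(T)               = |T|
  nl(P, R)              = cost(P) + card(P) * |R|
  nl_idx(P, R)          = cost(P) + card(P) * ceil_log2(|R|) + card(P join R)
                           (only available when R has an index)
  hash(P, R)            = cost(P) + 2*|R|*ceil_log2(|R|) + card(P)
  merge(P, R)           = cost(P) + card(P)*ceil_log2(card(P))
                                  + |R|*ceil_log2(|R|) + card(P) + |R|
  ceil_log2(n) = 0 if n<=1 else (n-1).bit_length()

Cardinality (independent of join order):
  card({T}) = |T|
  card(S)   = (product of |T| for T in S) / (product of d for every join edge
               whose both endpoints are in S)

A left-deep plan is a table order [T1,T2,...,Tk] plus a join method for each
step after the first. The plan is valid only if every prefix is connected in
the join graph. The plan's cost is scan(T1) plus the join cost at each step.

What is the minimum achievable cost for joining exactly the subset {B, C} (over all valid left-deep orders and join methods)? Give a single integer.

2120

Selinger DP over subsets of {B,C}:
  {B}: scan cost=80, card=80
  {C}: scan cost=500, card=500
  {BC}: card=20000; try (B,hash)→2120, (C,merge)→5720, (B,merge)→6140, (C,hash)→9160, (B,nl_idx)→24000, (C,nl)→40080 …(+1); best=2120 via (B,hash)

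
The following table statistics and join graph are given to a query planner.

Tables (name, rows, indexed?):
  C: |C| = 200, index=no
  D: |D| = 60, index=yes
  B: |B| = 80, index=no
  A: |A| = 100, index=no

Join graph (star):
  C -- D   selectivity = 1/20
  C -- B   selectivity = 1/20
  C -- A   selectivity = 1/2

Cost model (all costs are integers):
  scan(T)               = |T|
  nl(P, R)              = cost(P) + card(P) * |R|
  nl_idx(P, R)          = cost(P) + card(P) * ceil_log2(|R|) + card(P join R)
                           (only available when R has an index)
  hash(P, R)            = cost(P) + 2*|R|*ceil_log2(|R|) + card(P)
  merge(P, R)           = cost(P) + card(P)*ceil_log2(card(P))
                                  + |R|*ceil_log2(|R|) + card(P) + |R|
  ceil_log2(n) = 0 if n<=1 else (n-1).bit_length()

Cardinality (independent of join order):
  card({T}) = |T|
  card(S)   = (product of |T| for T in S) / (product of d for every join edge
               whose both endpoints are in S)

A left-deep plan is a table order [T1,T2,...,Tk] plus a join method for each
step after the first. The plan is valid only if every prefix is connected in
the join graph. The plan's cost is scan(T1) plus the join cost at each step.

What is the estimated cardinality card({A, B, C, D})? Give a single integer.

Tables in S: A(100), B(80), C(200), D(60)
Edges inside S: C-D(d=20), C-B(d=20), C-A(d=2)
numerator = 100 * 80 * 200 * 60 = 96000000
denominator = 20 * 20 * 2 = 800
card(S) = 96000000 / 800 = 120000

120000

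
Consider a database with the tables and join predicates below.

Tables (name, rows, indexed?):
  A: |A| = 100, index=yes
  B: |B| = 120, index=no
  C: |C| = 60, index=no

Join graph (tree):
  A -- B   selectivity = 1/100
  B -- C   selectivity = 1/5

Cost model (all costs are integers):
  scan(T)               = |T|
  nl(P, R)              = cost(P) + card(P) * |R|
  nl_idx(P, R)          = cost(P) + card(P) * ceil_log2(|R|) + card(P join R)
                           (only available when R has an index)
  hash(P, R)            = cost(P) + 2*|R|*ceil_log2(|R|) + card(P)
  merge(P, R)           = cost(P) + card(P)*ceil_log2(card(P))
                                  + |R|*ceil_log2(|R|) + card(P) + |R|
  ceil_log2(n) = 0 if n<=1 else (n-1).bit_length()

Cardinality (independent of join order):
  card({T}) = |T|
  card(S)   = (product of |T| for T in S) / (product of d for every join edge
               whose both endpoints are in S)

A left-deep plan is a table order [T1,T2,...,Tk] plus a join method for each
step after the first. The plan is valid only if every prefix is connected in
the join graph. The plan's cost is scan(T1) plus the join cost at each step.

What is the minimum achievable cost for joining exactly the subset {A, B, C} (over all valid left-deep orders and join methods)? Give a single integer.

1920

Selinger DP over subsets of {A,B,C}:
  {A}: scan cost=100, card=100
  {B}: scan cost=120, card=120
  {C}: scan cost=60, card=60
  {AB}: card=120; try (A,nl_idx)→1080, (A,hash)→1640, (B,merge)→1860, (B,hash)→1880, (A,merge)→1880, (B,nl)→12100 …(+1); best=1080 via (A,nl_idx)
  {BC}: card=1440; try (C,hash)→960, (B,merge)→1440, (C,merge)→1500, (B,hash)→1800, (B,nl)→7260, (C,nl)→7320; best=960 via (C,hash)
  {ABC}: card=1440; try (C,hash)→1920, (C,merge)→2460, (A,hash)→3800, (C,nl)→8280, (A,nl_idx)→12480, (A,merge)→19040 …(+1); best=1920 via (C,hash)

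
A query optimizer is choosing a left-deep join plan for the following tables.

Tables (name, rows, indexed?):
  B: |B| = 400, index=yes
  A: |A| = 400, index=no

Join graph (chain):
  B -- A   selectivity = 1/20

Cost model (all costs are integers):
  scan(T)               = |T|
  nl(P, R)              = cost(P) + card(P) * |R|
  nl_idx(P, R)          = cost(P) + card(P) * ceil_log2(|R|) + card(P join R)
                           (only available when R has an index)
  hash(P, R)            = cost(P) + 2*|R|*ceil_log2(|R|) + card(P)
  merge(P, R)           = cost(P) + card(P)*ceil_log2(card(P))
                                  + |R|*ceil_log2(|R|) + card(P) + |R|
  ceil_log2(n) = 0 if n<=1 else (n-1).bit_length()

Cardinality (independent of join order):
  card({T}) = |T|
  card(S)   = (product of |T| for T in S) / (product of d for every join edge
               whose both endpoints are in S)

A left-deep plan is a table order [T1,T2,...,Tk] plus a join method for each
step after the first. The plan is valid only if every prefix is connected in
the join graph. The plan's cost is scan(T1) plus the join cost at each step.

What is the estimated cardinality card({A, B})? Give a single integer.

8000

Tables in S: A(400), B(400)
Edges inside S: B-A(d=20)
numerator = 400 * 400 = 160000
denominator = 20 = 20
card(S) = 160000 / 20 = 8000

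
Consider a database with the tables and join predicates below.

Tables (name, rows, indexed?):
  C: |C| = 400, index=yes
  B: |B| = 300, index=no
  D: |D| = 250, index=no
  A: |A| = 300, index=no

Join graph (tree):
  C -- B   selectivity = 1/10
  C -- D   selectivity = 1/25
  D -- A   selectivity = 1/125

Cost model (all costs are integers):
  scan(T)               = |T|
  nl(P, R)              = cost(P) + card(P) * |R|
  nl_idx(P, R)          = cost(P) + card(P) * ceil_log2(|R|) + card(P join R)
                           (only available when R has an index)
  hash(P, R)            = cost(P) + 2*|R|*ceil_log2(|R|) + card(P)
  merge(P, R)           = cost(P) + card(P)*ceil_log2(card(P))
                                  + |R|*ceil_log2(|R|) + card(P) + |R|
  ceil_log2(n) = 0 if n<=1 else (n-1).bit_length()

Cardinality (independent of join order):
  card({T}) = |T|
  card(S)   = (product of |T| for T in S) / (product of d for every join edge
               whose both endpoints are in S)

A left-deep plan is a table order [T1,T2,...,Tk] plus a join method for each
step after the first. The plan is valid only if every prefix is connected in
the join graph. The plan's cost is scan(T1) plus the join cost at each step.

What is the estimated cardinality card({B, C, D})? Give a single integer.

Tables in S: B(300), C(400), D(250)
Edges inside S: C-B(d=10), C-D(d=25)
numerator = 300 * 400 * 250 = 30000000
denominator = 10 * 25 = 250
card(S) = 30000000 / 250 = 120000

120000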